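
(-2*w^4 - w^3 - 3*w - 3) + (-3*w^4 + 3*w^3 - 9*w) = -5*w^4 + 2*w^3 - 12*w - 3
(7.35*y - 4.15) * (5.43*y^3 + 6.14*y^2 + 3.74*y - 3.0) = 39.9105*y^4 + 22.5945*y^3 + 2.008*y^2 - 37.571*y + 12.45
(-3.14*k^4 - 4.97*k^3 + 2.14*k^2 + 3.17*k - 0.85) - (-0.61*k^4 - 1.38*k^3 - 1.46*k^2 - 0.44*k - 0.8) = -2.53*k^4 - 3.59*k^3 + 3.6*k^2 + 3.61*k - 0.0499999999999999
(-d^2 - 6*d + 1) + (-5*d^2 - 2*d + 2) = -6*d^2 - 8*d + 3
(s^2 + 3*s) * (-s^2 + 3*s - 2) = -s^4 + 7*s^2 - 6*s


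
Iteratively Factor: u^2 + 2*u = (u)*(u + 2)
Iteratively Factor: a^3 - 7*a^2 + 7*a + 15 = (a - 3)*(a^2 - 4*a - 5) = (a - 5)*(a - 3)*(a + 1)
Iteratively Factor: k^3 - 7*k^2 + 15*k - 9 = (k - 3)*(k^2 - 4*k + 3) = (k - 3)^2*(k - 1)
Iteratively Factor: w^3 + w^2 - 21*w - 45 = (w + 3)*(w^2 - 2*w - 15) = (w - 5)*(w + 3)*(w + 3)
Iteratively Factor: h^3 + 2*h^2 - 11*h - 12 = (h + 1)*(h^2 + h - 12) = (h - 3)*(h + 1)*(h + 4)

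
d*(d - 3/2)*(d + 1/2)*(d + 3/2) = d^4 + d^3/2 - 9*d^2/4 - 9*d/8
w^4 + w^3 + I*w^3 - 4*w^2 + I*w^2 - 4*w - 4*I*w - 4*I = (w - 2)*(w + 1)*(w + 2)*(w + I)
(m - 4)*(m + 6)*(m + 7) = m^3 + 9*m^2 - 10*m - 168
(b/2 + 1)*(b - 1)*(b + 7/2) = b^3/2 + 9*b^2/4 + 3*b/4 - 7/2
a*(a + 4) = a^2 + 4*a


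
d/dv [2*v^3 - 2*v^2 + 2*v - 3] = 6*v^2 - 4*v + 2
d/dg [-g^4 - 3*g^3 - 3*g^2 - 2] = g*(-4*g^2 - 9*g - 6)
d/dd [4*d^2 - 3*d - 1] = 8*d - 3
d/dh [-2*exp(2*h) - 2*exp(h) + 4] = (-4*exp(h) - 2)*exp(h)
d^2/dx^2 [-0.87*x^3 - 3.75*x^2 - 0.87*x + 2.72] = -5.22*x - 7.5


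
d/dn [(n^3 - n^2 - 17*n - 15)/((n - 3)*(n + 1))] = (n^2 - 6*n + 21)/(n^2 - 6*n + 9)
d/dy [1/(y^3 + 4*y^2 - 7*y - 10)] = (-3*y^2 - 8*y + 7)/(y^3 + 4*y^2 - 7*y - 10)^2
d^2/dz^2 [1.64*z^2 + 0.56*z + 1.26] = 3.28000000000000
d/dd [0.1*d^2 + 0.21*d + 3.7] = 0.2*d + 0.21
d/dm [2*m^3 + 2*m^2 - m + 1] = 6*m^2 + 4*m - 1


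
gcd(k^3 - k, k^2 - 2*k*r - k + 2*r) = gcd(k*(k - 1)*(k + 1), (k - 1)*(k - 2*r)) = k - 1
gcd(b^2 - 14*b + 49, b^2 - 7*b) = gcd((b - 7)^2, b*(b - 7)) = b - 7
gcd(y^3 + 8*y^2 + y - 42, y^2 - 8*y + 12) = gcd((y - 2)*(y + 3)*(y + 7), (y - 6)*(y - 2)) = y - 2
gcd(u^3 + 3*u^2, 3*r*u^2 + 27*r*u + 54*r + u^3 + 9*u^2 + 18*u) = u + 3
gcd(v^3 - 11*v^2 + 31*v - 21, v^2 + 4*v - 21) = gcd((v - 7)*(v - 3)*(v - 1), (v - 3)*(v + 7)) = v - 3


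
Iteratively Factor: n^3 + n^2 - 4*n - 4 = (n - 2)*(n^2 + 3*n + 2) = (n - 2)*(n + 2)*(n + 1)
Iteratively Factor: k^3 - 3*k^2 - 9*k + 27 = (k - 3)*(k^2 - 9) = (k - 3)^2*(k + 3)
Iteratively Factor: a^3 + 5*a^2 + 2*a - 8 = (a + 2)*(a^2 + 3*a - 4) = (a + 2)*(a + 4)*(a - 1)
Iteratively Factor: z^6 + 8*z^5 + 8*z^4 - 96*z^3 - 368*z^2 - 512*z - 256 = (z + 2)*(z^5 + 6*z^4 - 4*z^3 - 88*z^2 - 192*z - 128) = (z + 2)^2*(z^4 + 4*z^3 - 12*z^2 - 64*z - 64) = (z + 2)^3*(z^3 + 2*z^2 - 16*z - 32) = (z - 4)*(z + 2)^3*(z^2 + 6*z + 8) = (z - 4)*(z + 2)^3*(z + 4)*(z + 2)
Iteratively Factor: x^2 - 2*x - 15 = (x + 3)*(x - 5)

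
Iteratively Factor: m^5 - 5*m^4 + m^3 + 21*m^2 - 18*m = (m - 3)*(m^4 - 2*m^3 - 5*m^2 + 6*m) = (m - 3)*(m - 1)*(m^3 - m^2 - 6*m) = m*(m - 3)*(m - 1)*(m^2 - m - 6) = m*(m - 3)*(m - 1)*(m + 2)*(m - 3)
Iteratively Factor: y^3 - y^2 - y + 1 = (y + 1)*(y^2 - 2*y + 1) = (y - 1)*(y + 1)*(y - 1)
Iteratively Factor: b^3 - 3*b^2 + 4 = (b + 1)*(b^2 - 4*b + 4) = (b - 2)*(b + 1)*(b - 2)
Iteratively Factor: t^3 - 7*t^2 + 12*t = (t)*(t^2 - 7*t + 12) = t*(t - 3)*(t - 4)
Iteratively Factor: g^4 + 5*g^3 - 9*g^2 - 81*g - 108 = (g + 3)*(g^3 + 2*g^2 - 15*g - 36) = (g + 3)^2*(g^2 - g - 12) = (g + 3)^3*(g - 4)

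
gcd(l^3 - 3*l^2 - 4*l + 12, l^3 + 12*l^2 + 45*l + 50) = l + 2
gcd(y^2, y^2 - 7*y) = y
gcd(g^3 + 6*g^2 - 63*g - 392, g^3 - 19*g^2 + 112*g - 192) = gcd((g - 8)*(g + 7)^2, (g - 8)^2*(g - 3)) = g - 8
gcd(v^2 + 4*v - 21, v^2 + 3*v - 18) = v - 3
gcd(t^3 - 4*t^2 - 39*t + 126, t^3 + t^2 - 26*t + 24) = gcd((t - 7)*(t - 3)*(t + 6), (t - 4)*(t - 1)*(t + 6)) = t + 6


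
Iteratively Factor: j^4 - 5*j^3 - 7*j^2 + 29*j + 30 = (j + 2)*(j^3 - 7*j^2 + 7*j + 15) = (j - 5)*(j + 2)*(j^2 - 2*j - 3) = (j - 5)*(j + 1)*(j + 2)*(j - 3)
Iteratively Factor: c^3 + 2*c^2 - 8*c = (c - 2)*(c^2 + 4*c) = c*(c - 2)*(c + 4)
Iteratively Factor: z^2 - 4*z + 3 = (z - 1)*(z - 3)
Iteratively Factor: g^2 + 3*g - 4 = (g - 1)*(g + 4)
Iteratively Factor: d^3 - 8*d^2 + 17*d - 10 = (d - 5)*(d^2 - 3*d + 2) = (d - 5)*(d - 1)*(d - 2)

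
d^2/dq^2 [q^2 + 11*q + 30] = 2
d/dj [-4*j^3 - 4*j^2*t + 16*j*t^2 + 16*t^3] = -12*j^2 - 8*j*t + 16*t^2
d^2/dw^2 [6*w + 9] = 0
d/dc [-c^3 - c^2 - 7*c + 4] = -3*c^2 - 2*c - 7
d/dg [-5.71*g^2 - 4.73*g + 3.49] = -11.42*g - 4.73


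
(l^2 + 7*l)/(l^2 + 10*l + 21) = l/(l + 3)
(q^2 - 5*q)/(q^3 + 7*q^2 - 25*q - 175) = q/(q^2 + 12*q + 35)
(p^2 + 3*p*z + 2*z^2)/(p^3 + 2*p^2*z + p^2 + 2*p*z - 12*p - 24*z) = (p + z)/(p^2 + p - 12)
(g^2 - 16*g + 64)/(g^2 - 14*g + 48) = (g - 8)/(g - 6)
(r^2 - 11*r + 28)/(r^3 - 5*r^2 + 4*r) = (r - 7)/(r*(r - 1))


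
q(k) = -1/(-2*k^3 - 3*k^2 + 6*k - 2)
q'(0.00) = 1.50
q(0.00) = 0.50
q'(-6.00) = 0.00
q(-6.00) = 0.00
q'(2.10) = -0.07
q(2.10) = 0.05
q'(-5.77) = -0.00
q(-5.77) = -0.00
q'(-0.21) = 0.61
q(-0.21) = 0.30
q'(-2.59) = -2.20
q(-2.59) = 0.34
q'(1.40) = -0.57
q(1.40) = 0.20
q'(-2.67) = -11.59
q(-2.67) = 0.75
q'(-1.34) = 0.03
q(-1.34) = 0.09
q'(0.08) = 2.31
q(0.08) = 0.65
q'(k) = -(6*k^2 + 6*k - 6)/(-2*k^3 - 3*k^2 + 6*k - 2)^2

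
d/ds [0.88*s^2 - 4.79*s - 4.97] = 1.76*s - 4.79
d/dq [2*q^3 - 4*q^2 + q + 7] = 6*q^2 - 8*q + 1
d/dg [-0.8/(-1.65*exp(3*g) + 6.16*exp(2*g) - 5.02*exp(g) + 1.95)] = (-3.96*exp(2*g) + 9.856*exp(g) - 4.016)*exp(g)/(1.65*exp(3*g) - 6.16*exp(2*g) + 5.02*exp(g) - 1.95)^2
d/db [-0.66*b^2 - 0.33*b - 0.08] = -1.32*b - 0.33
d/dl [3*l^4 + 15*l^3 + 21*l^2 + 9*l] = 12*l^3 + 45*l^2 + 42*l + 9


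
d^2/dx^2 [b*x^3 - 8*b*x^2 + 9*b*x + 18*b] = 2*b*(3*x - 8)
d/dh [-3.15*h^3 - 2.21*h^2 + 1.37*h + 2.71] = -9.45*h^2 - 4.42*h + 1.37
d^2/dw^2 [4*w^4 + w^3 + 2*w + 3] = 6*w*(8*w + 1)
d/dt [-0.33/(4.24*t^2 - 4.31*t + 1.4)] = (2.7984*t - 1.4223)/(4.24*t^2 - 4.31*t + 1.4)^2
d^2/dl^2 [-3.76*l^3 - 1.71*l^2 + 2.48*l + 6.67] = -22.56*l - 3.42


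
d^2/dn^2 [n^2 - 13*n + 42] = 2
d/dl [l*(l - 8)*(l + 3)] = 3*l^2 - 10*l - 24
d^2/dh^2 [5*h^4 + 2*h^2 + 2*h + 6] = 60*h^2 + 4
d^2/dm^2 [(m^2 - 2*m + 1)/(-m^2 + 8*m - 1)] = 12*(-m^3 + 3*m - 8)/(m^6 - 24*m^5 + 195*m^4 - 560*m^3 + 195*m^2 - 24*m + 1)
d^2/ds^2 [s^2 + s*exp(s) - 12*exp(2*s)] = s*exp(s) - 48*exp(2*s) + 2*exp(s) + 2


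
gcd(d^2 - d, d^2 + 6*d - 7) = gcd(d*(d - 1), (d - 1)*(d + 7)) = d - 1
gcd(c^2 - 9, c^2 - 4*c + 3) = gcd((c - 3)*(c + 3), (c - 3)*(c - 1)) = c - 3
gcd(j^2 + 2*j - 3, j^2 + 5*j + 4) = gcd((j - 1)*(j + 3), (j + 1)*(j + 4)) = 1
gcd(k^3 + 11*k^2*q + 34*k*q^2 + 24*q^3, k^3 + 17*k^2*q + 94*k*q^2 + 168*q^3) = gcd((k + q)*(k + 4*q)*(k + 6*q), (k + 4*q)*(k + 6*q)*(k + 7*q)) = k^2 + 10*k*q + 24*q^2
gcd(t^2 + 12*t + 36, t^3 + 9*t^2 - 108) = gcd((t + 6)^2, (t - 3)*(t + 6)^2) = t^2 + 12*t + 36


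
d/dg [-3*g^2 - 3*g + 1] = -6*g - 3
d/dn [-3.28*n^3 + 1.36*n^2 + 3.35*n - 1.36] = -9.84*n^2 + 2.72*n + 3.35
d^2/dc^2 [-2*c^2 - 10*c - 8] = -4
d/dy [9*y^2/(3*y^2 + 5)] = 90*y/(9*y^4 + 30*y^2 + 25)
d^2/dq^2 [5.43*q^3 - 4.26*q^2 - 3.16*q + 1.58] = 32.58*q - 8.52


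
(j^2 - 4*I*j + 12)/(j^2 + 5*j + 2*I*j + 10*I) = (j - 6*I)/(j + 5)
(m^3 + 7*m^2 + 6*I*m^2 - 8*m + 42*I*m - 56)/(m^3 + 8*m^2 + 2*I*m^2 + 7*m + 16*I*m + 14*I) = (m + 4*I)/(m + 1)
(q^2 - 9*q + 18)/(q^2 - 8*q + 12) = (q - 3)/(q - 2)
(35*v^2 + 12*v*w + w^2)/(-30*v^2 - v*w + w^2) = (-7*v - w)/(6*v - w)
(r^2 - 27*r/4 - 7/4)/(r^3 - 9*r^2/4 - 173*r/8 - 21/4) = 2*(r - 7)/(2*r^2 - 5*r - 42)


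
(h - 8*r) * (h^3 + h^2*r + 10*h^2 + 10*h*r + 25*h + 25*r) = h^4 - 7*h^3*r + 10*h^3 - 8*h^2*r^2 - 70*h^2*r + 25*h^2 - 80*h*r^2 - 175*h*r - 200*r^2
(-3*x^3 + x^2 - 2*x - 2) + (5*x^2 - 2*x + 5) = -3*x^3 + 6*x^2 - 4*x + 3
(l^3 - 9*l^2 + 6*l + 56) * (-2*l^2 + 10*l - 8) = -2*l^5 + 28*l^4 - 110*l^3 + 20*l^2 + 512*l - 448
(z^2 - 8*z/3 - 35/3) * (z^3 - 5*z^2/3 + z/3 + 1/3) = z^5 - 13*z^4/3 - 62*z^3/9 + 170*z^2/9 - 43*z/9 - 35/9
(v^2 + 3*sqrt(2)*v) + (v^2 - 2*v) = 2*v^2 - 2*v + 3*sqrt(2)*v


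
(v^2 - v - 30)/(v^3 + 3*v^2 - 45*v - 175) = (v - 6)/(v^2 - 2*v - 35)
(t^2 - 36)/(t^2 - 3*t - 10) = (36 - t^2)/(-t^2 + 3*t + 10)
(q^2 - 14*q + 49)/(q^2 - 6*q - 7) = (q - 7)/(q + 1)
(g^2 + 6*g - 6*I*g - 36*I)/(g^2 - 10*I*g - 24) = (g + 6)/(g - 4*I)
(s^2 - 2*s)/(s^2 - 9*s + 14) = s/(s - 7)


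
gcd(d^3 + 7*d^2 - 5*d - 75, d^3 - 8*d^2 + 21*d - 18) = d - 3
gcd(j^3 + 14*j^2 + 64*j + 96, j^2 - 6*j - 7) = 1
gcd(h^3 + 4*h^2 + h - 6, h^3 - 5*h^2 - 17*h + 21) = h^2 + 2*h - 3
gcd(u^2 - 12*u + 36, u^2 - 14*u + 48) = u - 6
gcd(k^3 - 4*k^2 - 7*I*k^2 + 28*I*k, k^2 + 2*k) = k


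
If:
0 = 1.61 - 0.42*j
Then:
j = 3.83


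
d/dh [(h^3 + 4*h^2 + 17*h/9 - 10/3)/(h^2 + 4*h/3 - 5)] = (9*h^2 - 30*h - 5)/(9*h^2 - 30*h + 25)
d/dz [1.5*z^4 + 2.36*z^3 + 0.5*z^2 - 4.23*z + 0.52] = 6.0*z^3 + 7.08*z^2 + 1.0*z - 4.23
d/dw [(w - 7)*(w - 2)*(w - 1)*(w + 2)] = 4*w^3 - 24*w^2 + 6*w + 32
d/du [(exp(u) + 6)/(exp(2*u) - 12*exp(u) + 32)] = (-2*(exp(u) - 6)*(exp(u) + 6) + exp(2*u) - 12*exp(u) + 32)*exp(u)/(exp(2*u) - 12*exp(u) + 32)^2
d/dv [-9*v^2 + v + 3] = 1 - 18*v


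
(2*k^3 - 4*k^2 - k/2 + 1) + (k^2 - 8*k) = 2*k^3 - 3*k^2 - 17*k/2 + 1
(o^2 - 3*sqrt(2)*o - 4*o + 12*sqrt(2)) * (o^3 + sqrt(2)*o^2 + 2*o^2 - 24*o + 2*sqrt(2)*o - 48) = o^5 - 2*sqrt(2)*o^4 - 2*o^4 - 38*o^3 + 4*sqrt(2)*o^3 + 60*o^2 + 88*sqrt(2)*o^2 - 144*sqrt(2)*o + 240*o - 576*sqrt(2)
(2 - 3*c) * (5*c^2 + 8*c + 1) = -15*c^3 - 14*c^2 + 13*c + 2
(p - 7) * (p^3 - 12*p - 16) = p^4 - 7*p^3 - 12*p^2 + 68*p + 112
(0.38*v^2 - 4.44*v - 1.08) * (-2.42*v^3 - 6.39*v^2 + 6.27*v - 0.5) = -0.9196*v^5 + 8.3166*v^4 + 33.3678*v^3 - 21.1276*v^2 - 4.5516*v + 0.54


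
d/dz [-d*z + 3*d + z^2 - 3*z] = -d + 2*z - 3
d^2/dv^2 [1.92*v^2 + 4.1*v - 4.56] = 3.84000000000000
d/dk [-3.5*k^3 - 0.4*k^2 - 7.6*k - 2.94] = -10.5*k^2 - 0.8*k - 7.6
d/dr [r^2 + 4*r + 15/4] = 2*r + 4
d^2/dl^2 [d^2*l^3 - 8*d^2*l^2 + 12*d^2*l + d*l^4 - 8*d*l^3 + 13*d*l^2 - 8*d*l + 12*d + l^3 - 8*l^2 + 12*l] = 6*d^2*l - 16*d^2 + 12*d*l^2 - 48*d*l + 26*d + 6*l - 16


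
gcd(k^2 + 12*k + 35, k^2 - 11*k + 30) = 1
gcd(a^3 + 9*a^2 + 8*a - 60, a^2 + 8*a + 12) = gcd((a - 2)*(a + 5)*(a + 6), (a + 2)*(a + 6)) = a + 6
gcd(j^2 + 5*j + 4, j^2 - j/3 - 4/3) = j + 1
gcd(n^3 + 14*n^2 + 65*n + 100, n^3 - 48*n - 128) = n + 4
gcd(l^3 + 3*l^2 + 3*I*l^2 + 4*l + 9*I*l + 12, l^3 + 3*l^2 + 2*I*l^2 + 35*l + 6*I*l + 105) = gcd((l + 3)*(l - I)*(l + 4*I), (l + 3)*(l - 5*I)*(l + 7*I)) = l + 3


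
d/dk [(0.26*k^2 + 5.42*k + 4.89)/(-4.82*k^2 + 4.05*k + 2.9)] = (27.1774*k^2 + 48.6476*k - 4.0865)/(23.2324*k^4 - 39.042*k^3 - 11.5535*k^2 + 23.49*k + 8.41)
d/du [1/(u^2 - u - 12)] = (1 - 2*u)/(-u^2 + u + 12)^2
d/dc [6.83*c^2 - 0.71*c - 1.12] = 13.66*c - 0.71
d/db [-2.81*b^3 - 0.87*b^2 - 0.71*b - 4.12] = -8.43*b^2 - 1.74*b - 0.71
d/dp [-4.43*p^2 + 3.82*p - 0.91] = 3.82 - 8.86*p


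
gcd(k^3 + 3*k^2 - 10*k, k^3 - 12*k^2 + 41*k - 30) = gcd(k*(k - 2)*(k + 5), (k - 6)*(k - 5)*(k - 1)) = 1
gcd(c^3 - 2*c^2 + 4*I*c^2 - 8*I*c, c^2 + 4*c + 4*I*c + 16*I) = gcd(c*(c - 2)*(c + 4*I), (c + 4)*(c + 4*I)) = c + 4*I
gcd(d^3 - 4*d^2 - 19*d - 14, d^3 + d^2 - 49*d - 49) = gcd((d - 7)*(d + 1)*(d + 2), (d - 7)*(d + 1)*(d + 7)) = d^2 - 6*d - 7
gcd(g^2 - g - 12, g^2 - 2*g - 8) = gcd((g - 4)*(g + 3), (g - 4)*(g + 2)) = g - 4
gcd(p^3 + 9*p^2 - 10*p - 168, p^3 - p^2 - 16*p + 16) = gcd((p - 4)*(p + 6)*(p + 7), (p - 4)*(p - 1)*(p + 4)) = p - 4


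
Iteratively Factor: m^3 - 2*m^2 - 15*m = (m + 3)*(m^2 - 5*m) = m*(m + 3)*(m - 5)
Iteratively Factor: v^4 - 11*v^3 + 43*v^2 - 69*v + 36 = (v - 4)*(v^3 - 7*v^2 + 15*v - 9) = (v - 4)*(v - 3)*(v^2 - 4*v + 3) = (v - 4)*(v - 3)*(v - 1)*(v - 3)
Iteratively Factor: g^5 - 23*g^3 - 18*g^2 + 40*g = (g + 4)*(g^4 - 4*g^3 - 7*g^2 + 10*g) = (g - 1)*(g + 4)*(g^3 - 3*g^2 - 10*g) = (g - 5)*(g - 1)*(g + 4)*(g^2 + 2*g) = (g - 5)*(g - 1)*(g + 2)*(g + 4)*(g)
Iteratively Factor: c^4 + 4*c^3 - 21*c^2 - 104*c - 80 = (c + 4)*(c^3 - 21*c - 20) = (c - 5)*(c + 4)*(c^2 + 5*c + 4) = (c - 5)*(c + 4)^2*(c + 1)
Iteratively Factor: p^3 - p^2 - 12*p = (p - 4)*(p^2 + 3*p) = p*(p - 4)*(p + 3)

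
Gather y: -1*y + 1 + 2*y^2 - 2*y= 2*y^2 - 3*y + 1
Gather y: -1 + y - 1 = y - 2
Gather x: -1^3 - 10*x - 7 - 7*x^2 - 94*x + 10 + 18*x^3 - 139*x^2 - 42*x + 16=18*x^3 - 146*x^2 - 146*x + 18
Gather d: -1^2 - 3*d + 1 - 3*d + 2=2 - 6*d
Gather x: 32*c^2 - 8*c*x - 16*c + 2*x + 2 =32*c^2 - 16*c + x*(2 - 8*c) + 2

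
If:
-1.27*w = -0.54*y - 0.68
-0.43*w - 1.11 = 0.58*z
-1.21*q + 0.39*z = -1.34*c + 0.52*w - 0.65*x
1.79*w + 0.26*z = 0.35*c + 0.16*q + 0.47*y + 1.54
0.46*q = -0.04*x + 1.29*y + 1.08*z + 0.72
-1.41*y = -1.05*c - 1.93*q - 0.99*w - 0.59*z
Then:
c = -2.61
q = 4.93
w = 2.69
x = 19.05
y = 5.06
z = -3.91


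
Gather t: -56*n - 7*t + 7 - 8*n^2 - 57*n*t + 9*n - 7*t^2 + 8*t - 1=-8*n^2 - 47*n - 7*t^2 + t*(1 - 57*n) + 6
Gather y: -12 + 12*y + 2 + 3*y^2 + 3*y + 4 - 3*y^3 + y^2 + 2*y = -3*y^3 + 4*y^2 + 17*y - 6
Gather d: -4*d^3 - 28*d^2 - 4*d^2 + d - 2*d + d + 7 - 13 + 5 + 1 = -4*d^3 - 32*d^2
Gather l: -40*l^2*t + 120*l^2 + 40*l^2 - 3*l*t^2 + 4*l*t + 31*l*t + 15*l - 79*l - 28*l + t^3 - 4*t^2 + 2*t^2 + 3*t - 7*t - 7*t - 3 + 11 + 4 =l^2*(160 - 40*t) + l*(-3*t^2 + 35*t - 92) + t^3 - 2*t^2 - 11*t + 12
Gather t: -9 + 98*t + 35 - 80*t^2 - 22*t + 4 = -80*t^2 + 76*t + 30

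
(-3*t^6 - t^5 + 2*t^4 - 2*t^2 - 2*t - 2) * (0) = 0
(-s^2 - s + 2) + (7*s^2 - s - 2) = 6*s^2 - 2*s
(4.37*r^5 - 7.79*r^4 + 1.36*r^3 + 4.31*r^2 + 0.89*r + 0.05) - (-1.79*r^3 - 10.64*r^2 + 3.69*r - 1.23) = 4.37*r^5 - 7.79*r^4 + 3.15*r^3 + 14.95*r^2 - 2.8*r + 1.28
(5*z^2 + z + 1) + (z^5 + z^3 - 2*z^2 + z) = z^5 + z^3 + 3*z^2 + 2*z + 1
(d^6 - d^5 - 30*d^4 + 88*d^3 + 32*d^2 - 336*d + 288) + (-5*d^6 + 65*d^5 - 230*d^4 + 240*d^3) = -4*d^6 + 64*d^5 - 260*d^4 + 328*d^3 + 32*d^2 - 336*d + 288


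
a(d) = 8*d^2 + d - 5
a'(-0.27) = -3.32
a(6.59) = 349.01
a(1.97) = 28.02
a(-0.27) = -4.69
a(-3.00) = 64.00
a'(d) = 16*d + 1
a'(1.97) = 32.52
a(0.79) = 0.78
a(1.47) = 13.76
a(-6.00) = 277.00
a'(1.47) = 24.52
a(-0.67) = -2.08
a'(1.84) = 30.44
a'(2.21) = 36.36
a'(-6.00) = -95.00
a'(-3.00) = -47.00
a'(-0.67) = -9.72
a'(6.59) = 106.44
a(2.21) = 36.28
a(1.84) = 23.92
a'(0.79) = 13.64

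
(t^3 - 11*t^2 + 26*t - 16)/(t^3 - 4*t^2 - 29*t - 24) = (t^2 - 3*t + 2)/(t^2 + 4*t + 3)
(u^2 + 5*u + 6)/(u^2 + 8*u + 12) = (u + 3)/(u + 6)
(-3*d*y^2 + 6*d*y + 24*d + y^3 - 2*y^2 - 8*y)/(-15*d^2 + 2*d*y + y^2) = (y^2 - 2*y - 8)/(5*d + y)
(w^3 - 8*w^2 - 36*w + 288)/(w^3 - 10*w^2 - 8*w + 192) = (w + 6)/(w + 4)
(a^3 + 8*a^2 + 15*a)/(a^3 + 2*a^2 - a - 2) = a*(a^2 + 8*a + 15)/(a^3 + 2*a^2 - a - 2)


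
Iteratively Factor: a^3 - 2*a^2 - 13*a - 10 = (a + 2)*(a^2 - 4*a - 5) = (a + 1)*(a + 2)*(a - 5)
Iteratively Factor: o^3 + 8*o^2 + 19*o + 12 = (o + 3)*(o^2 + 5*o + 4) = (o + 1)*(o + 3)*(o + 4)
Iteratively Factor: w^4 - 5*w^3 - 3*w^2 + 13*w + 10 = (w - 2)*(w^3 - 3*w^2 - 9*w - 5) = (w - 2)*(w + 1)*(w^2 - 4*w - 5) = (w - 5)*(w - 2)*(w + 1)*(w + 1)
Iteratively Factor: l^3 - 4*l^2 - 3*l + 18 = (l + 2)*(l^2 - 6*l + 9) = (l - 3)*(l + 2)*(l - 3)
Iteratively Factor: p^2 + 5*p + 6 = (p + 3)*(p + 2)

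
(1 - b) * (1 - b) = b^2 - 2*b + 1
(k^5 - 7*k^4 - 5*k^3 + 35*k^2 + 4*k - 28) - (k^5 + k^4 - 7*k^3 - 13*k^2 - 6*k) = -8*k^4 + 2*k^3 + 48*k^2 + 10*k - 28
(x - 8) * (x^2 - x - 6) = x^3 - 9*x^2 + 2*x + 48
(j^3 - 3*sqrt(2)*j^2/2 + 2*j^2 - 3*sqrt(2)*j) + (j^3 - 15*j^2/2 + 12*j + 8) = 2*j^3 - 11*j^2/2 - 3*sqrt(2)*j^2/2 - 3*sqrt(2)*j + 12*j + 8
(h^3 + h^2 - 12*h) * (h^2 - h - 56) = h^5 - 69*h^3 - 44*h^2 + 672*h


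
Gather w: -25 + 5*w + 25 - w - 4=4*w - 4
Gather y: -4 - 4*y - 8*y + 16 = 12 - 12*y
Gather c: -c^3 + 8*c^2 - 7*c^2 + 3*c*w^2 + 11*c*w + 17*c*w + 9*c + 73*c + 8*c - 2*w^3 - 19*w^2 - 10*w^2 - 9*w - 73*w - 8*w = -c^3 + c^2 + c*(3*w^2 + 28*w + 90) - 2*w^3 - 29*w^2 - 90*w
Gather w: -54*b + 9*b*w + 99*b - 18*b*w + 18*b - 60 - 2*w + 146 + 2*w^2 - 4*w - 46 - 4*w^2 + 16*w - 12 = 63*b - 2*w^2 + w*(10 - 9*b) + 28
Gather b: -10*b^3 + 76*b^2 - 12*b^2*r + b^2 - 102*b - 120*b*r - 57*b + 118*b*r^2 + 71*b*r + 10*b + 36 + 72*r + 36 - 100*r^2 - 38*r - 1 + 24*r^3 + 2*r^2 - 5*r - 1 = -10*b^3 + b^2*(77 - 12*r) + b*(118*r^2 - 49*r - 149) + 24*r^3 - 98*r^2 + 29*r + 70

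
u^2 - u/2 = u*(u - 1/2)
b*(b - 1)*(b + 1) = b^3 - b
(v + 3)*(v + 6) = v^2 + 9*v + 18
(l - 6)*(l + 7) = l^2 + l - 42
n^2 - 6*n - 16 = (n - 8)*(n + 2)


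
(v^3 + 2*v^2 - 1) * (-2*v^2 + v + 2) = -2*v^5 - 3*v^4 + 4*v^3 + 6*v^2 - v - 2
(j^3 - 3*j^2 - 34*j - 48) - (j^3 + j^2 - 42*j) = -4*j^2 + 8*j - 48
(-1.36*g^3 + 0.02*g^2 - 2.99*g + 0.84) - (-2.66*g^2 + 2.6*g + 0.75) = -1.36*g^3 + 2.68*g^2 - 5.59*g + 0.09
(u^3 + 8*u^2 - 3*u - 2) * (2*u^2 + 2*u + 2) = 2*u^5 + 18*u^4 + 12*u^3 + 6*u^2 - 10*u - 4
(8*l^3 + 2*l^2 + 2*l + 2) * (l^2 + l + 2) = 8*l^5 + 10*l^4 + 20*l^3 + 8*l^2 + 6*l + 4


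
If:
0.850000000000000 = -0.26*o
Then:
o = -3.27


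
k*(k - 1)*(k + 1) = k^3 - k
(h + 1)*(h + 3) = h^2 + 4*h + 3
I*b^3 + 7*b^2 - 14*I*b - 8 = (b - 4*I)*(b - 2*I)*(I*b + 1)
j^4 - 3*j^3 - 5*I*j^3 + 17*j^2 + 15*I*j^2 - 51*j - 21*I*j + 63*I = (j - 3)*(j - 7*I)*(j - I)*(j + 3*I)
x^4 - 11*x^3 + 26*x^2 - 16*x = x*(x - 8)*(x - 2)*(x - 1)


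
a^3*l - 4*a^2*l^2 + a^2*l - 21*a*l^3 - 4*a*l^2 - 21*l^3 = (a - 7*l)*(a + 3*l)*(a*l + l)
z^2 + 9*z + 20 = (z + 4)*(z + 5)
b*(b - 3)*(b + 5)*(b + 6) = b^4 + 8*b^3 - 3*b^2 - 90*b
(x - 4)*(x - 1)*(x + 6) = x^3 + x^2 - 26*x + 24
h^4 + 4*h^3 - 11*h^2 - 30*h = h*(h - 3)*(h + 2)*(h + 5)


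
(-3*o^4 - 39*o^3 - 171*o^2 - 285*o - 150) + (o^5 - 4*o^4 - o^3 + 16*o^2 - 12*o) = o^5 - 7*o^4 - 40*o^3 - 155*o^2 - 297*o - 150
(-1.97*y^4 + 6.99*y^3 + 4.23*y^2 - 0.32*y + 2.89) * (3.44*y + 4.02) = -6.7768*y^5 + 16.1262*y^4 + 42.651*y^3 + 15.9038*y^2 + 8.6552*y + 11.6178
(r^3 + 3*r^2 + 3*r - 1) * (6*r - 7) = 6*r^4 + 11*r^3 - 3*r^2 - 27*r + 7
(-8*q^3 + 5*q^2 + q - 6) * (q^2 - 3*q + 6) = -8*q^5 + 29*q^4 - 62*q^3 + 21*q^2 + 24*q - 36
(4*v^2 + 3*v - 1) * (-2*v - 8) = -8*v^3 - 38*v^2 - 22*v + 8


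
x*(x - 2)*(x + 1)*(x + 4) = x^4 + 3*x^3 - 6*x^2 - 8*x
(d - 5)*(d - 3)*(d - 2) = d^3 - 10*d^2 + 31*d - 30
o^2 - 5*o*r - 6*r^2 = (o - 6*r)*(o + r)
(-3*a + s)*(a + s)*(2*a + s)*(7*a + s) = -42*a^4 - 55*a^3*s - 7*a^2*s^2 + 7*a*s^3 + s^4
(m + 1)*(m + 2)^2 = m^3 + 5*m^2 + 8*m + 4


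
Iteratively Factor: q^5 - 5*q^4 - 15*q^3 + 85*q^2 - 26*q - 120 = (q + 4)*(q^4 - 9*q^3 + 21*q^2 + q - 30) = (q - 5)*(q + 4)*(q^3 - 4*q^2 + q + 6) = (q - 5)*(q + 1)*(q + 4)*(q^2 - 5*q + 6) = (q - 5)*(q - 3)*(q + 1)*(q + 4)*(q - 2)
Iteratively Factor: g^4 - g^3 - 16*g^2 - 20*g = (g + 2)*(g^3 - 3*g^2 - 10*g) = (g - 5)*(g + 2)*(g^2 + 2*g) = (g - 5)*(g + 2)^2*(g)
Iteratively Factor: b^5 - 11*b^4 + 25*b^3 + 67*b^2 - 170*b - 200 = (b - 5)*(b^4 - 6*b^3 - 5*b^2 + 42*b + 40) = (b - 5)*(b - 4)*(b^3 - 2*b^2 - 13*b - 10) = (b - 5)*(b - 4)*(b + 2)*(b^2 - 4*b - 5) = (b - 5)^2*(b - 4)*(b + 2)*(b + 1)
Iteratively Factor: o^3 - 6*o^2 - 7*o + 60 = (o - 5)*(o^2 - o - 12) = (o - 5)*(o + 3)*(o - 4)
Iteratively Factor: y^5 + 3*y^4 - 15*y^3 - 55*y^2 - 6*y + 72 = (y + 3)*(y^4 - 15*y^2 - 10*y + 24) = (y - 1)*(y + 3)*(y^3 + y^2 - 14*y - 24) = (y - 1)*(y + 2)*(y + 3)*(y^2 - y - 12) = (y - 1)*(y + 2)*(y + 3)^2*(y - 4)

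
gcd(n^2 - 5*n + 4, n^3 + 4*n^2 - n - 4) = n - 1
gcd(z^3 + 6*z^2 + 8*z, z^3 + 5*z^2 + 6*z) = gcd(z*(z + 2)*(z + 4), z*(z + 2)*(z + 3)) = z^2 + 2*z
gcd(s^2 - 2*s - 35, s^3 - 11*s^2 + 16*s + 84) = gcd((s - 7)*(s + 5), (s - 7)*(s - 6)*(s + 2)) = s - 7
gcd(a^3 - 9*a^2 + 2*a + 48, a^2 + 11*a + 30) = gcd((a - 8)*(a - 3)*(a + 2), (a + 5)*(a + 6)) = 1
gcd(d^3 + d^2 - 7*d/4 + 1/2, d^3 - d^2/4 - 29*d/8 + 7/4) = d^2 + 3*d/2 - 1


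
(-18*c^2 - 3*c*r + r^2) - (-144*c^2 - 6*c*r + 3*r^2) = 126*c^2 + 3*c*r - 2*r^2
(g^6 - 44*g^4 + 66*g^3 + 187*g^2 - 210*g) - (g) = g^6 - 44*g^4 + 66*g^3 + 187*g^2 - 211*g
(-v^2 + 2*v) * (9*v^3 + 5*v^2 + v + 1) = -9*v^5 + 13*v^4 + 9*v^3 + v^2 + 2*v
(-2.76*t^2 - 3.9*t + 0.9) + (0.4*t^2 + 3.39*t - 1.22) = -2.36*t^2 - 0.51*t - 0.32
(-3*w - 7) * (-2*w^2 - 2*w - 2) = 6*w^3 + 20*w^2 + 20*w + 14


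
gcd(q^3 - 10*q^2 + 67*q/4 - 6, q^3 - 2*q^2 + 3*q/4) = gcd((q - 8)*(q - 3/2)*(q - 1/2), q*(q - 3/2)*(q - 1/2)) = q^2 - 2*q + 3/4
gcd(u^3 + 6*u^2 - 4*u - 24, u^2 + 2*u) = u + 2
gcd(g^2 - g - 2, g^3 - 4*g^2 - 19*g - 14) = g + 1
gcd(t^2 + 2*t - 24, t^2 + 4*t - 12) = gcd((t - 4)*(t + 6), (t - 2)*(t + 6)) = t + 6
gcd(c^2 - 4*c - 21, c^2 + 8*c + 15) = c + 3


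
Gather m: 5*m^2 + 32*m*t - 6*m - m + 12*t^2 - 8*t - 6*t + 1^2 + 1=5*m^2 + m*(32*t - 7) + 12*t^2 - 14*t + 2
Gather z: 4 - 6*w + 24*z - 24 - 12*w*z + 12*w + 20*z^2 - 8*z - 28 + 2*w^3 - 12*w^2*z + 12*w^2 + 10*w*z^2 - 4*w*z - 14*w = 2*w^3 + 12*w^2 - 8*w + z^2*(10*w + 20) + z*(-12*w^2 - 16*w + 16) - 48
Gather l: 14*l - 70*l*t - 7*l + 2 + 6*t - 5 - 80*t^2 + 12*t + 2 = l*(7 - 70*t) - 80*t^2 + 18*t - 1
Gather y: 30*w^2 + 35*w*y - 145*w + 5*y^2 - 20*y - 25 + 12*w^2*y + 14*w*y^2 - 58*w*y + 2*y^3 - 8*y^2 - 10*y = 30*w^2 - 145*w + 2*y^3 + y^2*(14*w - 3) + y*(12*w^2 - 23*w - 30) - 25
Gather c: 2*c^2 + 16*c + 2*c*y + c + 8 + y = 2*c^2 + c*(2*y + 17) + y + 8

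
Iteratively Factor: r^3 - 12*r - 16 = (r + 2)*(r^2 - 2*r - 8) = (r + 2)^2*(r - 4)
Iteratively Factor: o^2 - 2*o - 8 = (o + 2)*(o - 4)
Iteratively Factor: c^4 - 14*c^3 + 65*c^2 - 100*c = (c - 5)*(c^3 - 9*c^2 + 20*c) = (c - 5)^2*(c^2 - 4*c) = c*(c - 5)^2*(c - 4)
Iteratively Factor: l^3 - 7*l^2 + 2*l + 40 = (l + 2)*(l^2 - 9*l + 20) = (l - 5)*(l + 2)*(l - 4)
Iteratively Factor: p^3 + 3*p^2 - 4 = (p + 2)*(p^2 + p - 2) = (p - 1)*(p + 2)*(p + 2)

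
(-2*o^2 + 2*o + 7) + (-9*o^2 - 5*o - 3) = -11*o^2 - 3*o + 4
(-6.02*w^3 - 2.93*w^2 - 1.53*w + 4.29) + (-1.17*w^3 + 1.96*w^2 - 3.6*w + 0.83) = -7.19*w^3 - 0.97*w^2 - 5.13*w + 5.12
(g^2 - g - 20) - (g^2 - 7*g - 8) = 6*g - 12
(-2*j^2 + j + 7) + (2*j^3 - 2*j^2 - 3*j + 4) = 2*j^3 - 4*j^2 - 2*j + 11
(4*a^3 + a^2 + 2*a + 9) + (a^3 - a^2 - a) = 5*a^3 + a + 9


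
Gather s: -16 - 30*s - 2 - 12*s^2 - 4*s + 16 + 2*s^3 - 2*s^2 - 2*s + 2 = 2*s^3 - 14*s^2 - 36*s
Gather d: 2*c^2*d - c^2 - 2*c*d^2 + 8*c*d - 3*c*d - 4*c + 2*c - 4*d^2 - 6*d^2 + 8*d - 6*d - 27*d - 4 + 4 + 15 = -c^2 - 2*c + d^2*(-2*c - 10) + d*(2*c^2 + 5*c - 25) + 15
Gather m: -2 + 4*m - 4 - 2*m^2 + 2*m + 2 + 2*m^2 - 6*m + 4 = 0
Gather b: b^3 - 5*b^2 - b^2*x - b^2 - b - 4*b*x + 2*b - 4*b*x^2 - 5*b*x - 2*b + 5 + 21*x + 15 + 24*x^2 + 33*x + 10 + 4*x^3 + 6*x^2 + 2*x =b^3 + b^2*(-x - 6) + b*(-4*x^2 - 9*x - 1) + 4*x^3 + 30*x^2 + 56*x + 30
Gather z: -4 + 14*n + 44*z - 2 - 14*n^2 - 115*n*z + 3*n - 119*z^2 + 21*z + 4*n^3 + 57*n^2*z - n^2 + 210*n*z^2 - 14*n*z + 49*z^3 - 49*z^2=4*n^3 - 15*n^2 + 17*n + 49*z^3 + z^2*(210*n - 168) + z*(57*n^2 - 129*n + 65) - 6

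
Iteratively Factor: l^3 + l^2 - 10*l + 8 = (l - 2)*(l^2 + 3*l - 4) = (l - 2)*(l + 4)*(l - 1)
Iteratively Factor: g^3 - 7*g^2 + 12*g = (g - 3)*(g^2 - 4*g) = (g - 4)*(g - 3)*(g)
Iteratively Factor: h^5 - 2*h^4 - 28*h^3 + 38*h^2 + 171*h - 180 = (h - 1)*(h^4 - h^3 - 29*h^2 + 9*h + 180) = (h - 5)*(h - 1)*(h^3 + 4*h^2 - 9*h - 36) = (h - 5)*(h - 1)*(h + 3)*(h^2 + h - 12) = (h - 5)*(h - 1)*(h + 3)*(h + 4)*(h - 3)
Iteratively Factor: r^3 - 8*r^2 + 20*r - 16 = (r - 2)*(r^2 - 6*r + 8) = (r - 4)*(r - 2)*(r - 2)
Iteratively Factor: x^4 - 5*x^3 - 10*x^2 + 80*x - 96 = (x - 4)*(x^3 - x^2 - 14*x + 24) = (x - 4)*(x - 3)*(x^2 + 2*x - 8) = (x - 4)*(x - 3)*(x + 4)*(x - 2)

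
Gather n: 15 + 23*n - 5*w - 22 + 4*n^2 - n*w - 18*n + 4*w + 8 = 4*n^2 + n*(5 - w) - w + 1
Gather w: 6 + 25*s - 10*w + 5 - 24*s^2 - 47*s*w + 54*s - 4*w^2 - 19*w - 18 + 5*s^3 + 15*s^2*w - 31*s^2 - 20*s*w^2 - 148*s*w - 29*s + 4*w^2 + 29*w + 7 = 5*s^3 - 55*s^2 - 20*s*w^2 + 50*s + w*(15*s^2 - 195*s)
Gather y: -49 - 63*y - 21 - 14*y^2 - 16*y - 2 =-14*y^2 - 79*y - 72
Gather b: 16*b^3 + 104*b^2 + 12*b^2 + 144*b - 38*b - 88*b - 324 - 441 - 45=16*b^3 + 116*b^2 + 18*b - 810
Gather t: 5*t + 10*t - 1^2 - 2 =15*t - 3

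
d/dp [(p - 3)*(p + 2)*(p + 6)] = 3*p^2 + 10*p - 12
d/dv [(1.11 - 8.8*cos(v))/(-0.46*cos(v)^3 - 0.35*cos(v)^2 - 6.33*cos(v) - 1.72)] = (8.096*cos(v)^3 + 1.5482*cos(v)^2 - 0.777000000000001*cos(v) - 22.1623)*sin(v)/(0.2116*cos(v)^6 + 0.322*cos(v)^5 + 5.9461*cos(v)^4 + 6.0134*cos(v)^3 + 41.2729*cos(v)^2 + 21.7752*cos(v) + 2.9584)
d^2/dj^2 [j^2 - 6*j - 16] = 2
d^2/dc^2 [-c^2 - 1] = -2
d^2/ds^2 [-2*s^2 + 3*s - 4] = -4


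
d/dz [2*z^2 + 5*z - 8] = 4*z + 5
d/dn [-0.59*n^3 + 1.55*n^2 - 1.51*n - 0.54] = -1.77*n^2 + 3.1*n - 1.51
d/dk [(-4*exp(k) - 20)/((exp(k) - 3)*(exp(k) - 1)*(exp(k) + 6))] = (8*exp(3*k) + 68*exp(2*k) + 80*exp(k) - 492)*exp(k)/(exp(6*k) + 4*exp(5*k) - 38*exp(4*k) - 48*exp(3*k) + 513*exp(2*k) - 756*exp(k) + 324)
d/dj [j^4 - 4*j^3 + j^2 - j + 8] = 4*j^3 - 12*j^2 + 2*j - 1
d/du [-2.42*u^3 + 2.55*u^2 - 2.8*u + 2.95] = -7.26*u^2 + 5.1*u - 2.8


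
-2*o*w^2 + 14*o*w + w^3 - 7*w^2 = w*(-2*o + w)*(w - 7)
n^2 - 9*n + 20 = (n - 5)*(n - 4)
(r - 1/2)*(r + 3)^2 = r^3 + 11*r^2/2 + 6*r - 9/2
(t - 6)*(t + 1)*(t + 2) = t^3 - 3*t^2 - 16*t - 12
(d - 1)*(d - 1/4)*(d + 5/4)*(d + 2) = d^4 + 2*d^3 - 21*d^2/16 - 37*d/16 + 5/8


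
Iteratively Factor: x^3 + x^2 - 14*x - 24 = (x - 4)*(x^2 + 5*x + 6) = (x - 4)*(x + 3)*(x + 2)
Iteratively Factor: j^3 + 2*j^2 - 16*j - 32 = (j + 4)*(j^2 - 2*j - 8) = (j - 4)*(j + 4)*(j + 2)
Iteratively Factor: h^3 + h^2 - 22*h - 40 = (h + 2)*(h^2 - h - 20) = (h + 2)*(h + 4)*(h - 5)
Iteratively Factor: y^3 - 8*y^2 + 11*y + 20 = (y + 1)*(y^2 - 9*y + 20) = (y - 5)*(y + 1)*(y - 4)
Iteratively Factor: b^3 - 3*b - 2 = (b + 1)*(b^2 - b - 2) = (b - 2)*(b + 1)*(b + 1)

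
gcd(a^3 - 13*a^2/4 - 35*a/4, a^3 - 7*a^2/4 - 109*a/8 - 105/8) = a^2 - 13*a/4 - 35/4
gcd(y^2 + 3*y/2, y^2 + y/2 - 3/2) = y + 3/2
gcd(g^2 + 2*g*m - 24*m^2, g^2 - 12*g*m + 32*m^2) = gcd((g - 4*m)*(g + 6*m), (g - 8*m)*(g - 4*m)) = g - 4*m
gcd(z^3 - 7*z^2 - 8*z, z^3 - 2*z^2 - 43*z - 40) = z^2 - 7*z - 8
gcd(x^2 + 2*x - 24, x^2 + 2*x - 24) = x^2 + 2*x - 24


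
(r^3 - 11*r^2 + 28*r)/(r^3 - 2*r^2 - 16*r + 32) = r*(r - 7)/(r^2 + 2*r - 8)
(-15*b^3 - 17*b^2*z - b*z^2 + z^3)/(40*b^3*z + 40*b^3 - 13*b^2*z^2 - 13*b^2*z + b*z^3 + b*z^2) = (3*b^2 + 4*b*z + z^2)/(b*(-8*b*z - 8*b + z^2 + z))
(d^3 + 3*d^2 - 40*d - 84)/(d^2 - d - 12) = (-d^3 - 3*d^2 + 40*d + 84)/(-d^2 + d + 12)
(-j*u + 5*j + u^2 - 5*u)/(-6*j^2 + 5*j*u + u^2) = (u - 5)/(6*j + u)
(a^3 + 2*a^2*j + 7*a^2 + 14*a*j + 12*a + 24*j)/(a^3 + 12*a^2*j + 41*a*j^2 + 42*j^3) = (a^2 + 7*a + 12)/(a^2 + 10*a*j + 21*j^2)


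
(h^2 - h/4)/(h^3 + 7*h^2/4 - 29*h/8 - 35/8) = 2*h*(4*h - 1)/(8*h^3 + 14*h^2 - 29*h - 35)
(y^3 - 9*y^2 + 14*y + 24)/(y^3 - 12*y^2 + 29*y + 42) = (y - 4)/(y - 7)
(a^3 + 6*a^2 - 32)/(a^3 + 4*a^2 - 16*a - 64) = (a - 2)/(a - 4)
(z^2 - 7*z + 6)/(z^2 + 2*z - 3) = (z - 6)/(z + 3)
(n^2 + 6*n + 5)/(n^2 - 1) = (n + 5)/(n - 1)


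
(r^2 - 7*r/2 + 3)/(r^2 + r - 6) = (r - 3/2)/(r + 3)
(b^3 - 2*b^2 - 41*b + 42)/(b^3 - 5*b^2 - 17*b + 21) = (b + 6)/(b + 3)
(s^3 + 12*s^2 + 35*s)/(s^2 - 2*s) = (s^2 + 12*s + 35)/(s - 2)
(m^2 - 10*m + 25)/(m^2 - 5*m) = (m - 5)/m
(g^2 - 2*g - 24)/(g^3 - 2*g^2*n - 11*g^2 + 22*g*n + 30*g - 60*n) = (g + 4)/(g^2 - 2*g*n - 5*g + 10*n)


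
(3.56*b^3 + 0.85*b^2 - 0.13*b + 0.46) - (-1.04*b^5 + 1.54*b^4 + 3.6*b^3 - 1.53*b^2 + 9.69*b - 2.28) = 1.04*b^5 - 1.54*b^4 - 0.04*b^3 + 2.38*b^2 - 9.82*b + 2.74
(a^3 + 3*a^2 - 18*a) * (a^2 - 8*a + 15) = a^5 - 5*a^4 - 27*a^3 + 189*a^2 - 270*a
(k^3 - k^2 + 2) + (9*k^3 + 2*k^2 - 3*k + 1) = 10*k^3 + k^2 - 3*k + 3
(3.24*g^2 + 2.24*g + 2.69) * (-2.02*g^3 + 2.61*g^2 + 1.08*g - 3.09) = -6.5448*g^5 + 3.9316*g^4 + 3.9118*g^3 - 0.5715*g^2 - 4.0164*g - 8.3121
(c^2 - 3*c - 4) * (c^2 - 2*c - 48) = c^4 - 5*c^3 - 46*c^2 + 152*c + 192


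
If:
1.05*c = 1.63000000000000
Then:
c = 1.55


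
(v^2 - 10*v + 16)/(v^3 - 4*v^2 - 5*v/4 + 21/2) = 4*(v - 8)/(4*v^2 - 8*v - 21)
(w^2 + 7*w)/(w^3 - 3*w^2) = (w + 7)/(w*(w - 3))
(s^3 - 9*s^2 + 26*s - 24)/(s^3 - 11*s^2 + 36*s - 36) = (s - 4)/(s - 6)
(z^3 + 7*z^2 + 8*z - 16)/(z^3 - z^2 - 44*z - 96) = (z^2 + 3*z - 4)/(z^2 - 5*z - 24)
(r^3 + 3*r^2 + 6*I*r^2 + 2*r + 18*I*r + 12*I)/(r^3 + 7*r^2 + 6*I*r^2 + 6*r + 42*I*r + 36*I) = (r + 2)/(r + 6)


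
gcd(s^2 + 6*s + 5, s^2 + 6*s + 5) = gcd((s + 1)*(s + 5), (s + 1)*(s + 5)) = s^2 + 6*s + 5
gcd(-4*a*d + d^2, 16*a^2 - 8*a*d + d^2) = 4*a - d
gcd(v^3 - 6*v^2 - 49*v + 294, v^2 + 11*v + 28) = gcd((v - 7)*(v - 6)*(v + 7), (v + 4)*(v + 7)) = v + 7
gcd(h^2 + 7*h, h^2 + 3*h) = h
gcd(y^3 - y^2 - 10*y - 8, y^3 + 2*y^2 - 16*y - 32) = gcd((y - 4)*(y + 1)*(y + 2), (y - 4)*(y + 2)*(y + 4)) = y^2 - 2*y - 8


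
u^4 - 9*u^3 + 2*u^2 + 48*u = u*(u - 8)*(u - 3)*(u + 2)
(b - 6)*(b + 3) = b^2 - 3*b - 18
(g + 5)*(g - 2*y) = g^2 - 2*g*y + 5*g - 10*y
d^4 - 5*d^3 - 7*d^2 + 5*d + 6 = (d - 6)*(d - 1)*(d + 1)^2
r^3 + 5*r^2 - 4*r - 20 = (r - 2)*(r + 2)*(r + 5)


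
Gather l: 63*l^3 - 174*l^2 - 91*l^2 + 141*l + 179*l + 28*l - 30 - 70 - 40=63*l^3 - 265*l^2 + 348*l - 140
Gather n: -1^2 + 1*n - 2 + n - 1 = 2*n - 4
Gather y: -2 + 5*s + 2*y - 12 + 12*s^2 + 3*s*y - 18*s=12*s^2 - 13*s + y*(3*s + 2) - 14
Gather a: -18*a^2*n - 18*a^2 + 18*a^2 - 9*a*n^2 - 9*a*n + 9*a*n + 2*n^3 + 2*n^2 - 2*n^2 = -18*a^2*n - 9*a*n^2 + 2*n^3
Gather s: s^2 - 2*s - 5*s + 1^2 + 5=s^2 - 7*s + 6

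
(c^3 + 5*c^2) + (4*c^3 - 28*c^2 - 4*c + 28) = 5*c^3 - 23*c^2 - 4*c + 28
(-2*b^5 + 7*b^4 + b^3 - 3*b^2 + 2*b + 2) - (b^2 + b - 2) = -2*b^5 + 7*b^4 + b^3 - 4*b^2 + b + 4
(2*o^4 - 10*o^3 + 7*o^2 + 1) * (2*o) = 4*o^5 - 20*o^4 + 14*o^3 + 2*o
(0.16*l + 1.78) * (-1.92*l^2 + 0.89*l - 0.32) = -0.3072*l^3 - 3.2752*l^2 + 1.533*l - 0.5696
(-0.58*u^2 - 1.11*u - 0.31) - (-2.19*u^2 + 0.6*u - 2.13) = 1.61*u^2 - 1.71*u + 1.82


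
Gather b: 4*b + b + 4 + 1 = 5*b + 5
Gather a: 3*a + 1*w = 3*a + w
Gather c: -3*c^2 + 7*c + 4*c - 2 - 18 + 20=-3*c^2 + 11*c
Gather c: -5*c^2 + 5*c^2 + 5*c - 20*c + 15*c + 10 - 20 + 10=0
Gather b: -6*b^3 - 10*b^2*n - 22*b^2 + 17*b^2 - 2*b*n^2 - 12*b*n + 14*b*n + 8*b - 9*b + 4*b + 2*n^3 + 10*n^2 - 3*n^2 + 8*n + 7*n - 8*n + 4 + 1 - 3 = -6*b^3 + b^2*(-10*n - 5) + b*(-2*n^2 + 2*n + 3) + 2*n^3 + 7*n^2 + 7*n + 2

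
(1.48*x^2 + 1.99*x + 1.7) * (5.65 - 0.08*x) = -0.1184*x^3 + 8.2028*x^2 + 11.1075*x + 9.605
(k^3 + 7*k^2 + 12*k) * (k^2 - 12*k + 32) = k^5 - 5*k^4 - 40*k^3 + 80*k^2 + 384*k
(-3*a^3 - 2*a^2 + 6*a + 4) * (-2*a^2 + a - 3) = 6*a^5 + a^4 - 5*a^3 + 4*a^2 - 14*a - 12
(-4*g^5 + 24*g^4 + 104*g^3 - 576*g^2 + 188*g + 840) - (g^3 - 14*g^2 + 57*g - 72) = -4*g^5 + 24*g^4 + 103*g^3 - 562*g^2 + 131*g + 912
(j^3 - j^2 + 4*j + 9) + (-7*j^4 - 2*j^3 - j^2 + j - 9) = -7*j^4 - j^3 - 2*j^2 + 5*j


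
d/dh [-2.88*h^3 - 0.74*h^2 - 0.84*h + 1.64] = -8.64*h^2 - 1.48*h - 0.84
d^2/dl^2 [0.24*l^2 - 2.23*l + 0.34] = 0.480000000000000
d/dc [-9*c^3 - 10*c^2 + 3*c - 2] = -27*c^2 - 20*c + 3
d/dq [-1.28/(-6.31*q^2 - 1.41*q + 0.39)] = (-16.1536*q - 1.8048)/(6.31*q^2 + 1.41*q - 0.39)^2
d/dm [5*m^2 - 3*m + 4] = 10*m - 3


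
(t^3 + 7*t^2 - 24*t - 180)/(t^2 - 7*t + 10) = (t^2 + 12*t + 36)/(t - 2)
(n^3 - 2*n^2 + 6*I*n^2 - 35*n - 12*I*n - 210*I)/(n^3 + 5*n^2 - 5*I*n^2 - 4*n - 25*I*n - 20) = (n^2 + n*(-7 + 6*I) - 42*I)/(n^2 - 5*I*n - 4)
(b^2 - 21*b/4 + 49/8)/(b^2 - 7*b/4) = (b - 7/2)/b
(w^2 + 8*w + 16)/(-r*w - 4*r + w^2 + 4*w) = (-w - 4)/(r - w)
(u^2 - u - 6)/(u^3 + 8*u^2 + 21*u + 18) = (u - 3)/(u^2 + 6*u + 9)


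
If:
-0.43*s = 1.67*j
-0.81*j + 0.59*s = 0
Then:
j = 0.00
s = 0.00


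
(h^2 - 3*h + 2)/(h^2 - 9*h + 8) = (h - 2)/(h - 8)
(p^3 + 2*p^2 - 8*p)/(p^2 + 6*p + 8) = p*(p - 2)/(p + 2)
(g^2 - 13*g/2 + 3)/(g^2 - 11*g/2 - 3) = (2*g - 1)/(2*g + 1)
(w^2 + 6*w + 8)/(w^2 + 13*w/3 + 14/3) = 3*(w + 4)/(3*w + 7)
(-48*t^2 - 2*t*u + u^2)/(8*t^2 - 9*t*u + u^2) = (-6*t - u)/(t - u)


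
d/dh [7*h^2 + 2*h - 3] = 14*h + 2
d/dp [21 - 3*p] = -3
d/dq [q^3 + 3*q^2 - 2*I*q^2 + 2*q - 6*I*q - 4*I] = 3*q^2 + q*(6 - 4*I) + 2 - 6*I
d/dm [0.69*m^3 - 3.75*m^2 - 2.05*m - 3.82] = 2.07*m^2 - 7.5*m - 2.05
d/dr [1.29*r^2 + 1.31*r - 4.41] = 2.58*r + 1.31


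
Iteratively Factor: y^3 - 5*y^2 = (y - 5)*(y^2) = y*(y - 5)*(y)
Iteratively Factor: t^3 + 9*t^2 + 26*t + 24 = (t + 2)*(t^2 + 7*t + 12) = (t + 2)*(t + 3)*(t + 4)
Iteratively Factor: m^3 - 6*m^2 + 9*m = (m - 3)*(m^2 - 3*m) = (m - 3)^2*(m)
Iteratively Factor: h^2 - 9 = (h + 3)*(h - 3)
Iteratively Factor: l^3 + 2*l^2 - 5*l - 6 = (l - 2)*(l^2 + 4*l + 3) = (l - 2)*(l + 1)*(l + 3)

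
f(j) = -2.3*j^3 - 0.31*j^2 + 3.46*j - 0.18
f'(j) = -6.9*j^2 - 0.62*j + 3.46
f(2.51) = -29.82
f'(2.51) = -41.57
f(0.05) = -0.01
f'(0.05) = 3.41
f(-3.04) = 51.05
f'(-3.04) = -58.42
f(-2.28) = 17.58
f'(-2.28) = -31.00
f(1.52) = -3.71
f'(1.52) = -13.42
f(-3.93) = 121.04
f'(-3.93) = -100.67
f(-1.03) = -1.56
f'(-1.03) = -3.22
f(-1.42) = 0.87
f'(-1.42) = -9.57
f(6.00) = -487.38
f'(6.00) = -248.66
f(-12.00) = 3888.06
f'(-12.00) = -982.70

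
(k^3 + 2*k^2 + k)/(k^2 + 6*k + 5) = k*(k + 1)/(k + 5)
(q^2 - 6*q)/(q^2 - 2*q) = (q - 6)/(q - 2)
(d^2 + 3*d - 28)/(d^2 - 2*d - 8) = (d + 7)/(d + 2)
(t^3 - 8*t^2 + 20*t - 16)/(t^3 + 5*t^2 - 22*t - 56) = (t^2 - 4*t + 4)/(t^2 + 9*t + 14)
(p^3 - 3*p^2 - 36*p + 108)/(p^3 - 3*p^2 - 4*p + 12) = (p^2 - 36)/(p^2 - 4)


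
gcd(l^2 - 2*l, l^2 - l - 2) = l - 2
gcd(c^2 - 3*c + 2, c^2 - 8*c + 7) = c - 1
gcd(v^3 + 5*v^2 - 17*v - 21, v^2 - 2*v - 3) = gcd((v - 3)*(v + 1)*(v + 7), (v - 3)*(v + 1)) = v^2 - 2*v - 3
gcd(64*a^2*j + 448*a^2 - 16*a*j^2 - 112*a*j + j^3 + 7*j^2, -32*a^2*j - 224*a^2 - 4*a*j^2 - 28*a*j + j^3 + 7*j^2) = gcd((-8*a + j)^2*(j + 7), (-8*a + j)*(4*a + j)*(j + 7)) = 8*a*j + 56*a - j^2 - 7*j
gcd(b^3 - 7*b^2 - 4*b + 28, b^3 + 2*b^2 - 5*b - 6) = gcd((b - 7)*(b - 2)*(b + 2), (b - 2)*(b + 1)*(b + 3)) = b - 2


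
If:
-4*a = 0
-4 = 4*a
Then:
No Solution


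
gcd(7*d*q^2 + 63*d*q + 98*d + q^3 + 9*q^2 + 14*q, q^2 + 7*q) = q + 7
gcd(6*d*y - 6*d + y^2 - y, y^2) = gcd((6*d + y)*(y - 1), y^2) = 1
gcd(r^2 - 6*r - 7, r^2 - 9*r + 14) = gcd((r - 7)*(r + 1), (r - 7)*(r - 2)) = r - 7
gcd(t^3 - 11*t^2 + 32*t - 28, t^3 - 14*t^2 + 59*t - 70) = t^2 - 9*t + 14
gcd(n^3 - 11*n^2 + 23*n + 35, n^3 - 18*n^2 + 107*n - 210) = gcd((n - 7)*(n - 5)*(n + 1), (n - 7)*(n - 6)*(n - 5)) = n^2 - 12*n + 35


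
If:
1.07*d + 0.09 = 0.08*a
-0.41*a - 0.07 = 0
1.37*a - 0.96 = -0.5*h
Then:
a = -0.17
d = -0.10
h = 2.39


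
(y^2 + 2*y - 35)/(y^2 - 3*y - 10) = (y + 7)/(y + 2)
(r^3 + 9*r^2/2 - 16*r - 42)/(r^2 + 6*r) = r - 3/2 - 7/r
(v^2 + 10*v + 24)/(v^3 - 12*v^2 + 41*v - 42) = (v^2 + 10*v + 24)/(v^3 - 12*v^2 + 41*v - 42)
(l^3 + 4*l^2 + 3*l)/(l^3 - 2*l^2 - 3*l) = (l + 3)/(l - 3)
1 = 1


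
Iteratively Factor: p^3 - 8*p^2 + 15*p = (p - 5)*(p^2 - 3*p) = (p - 5)*(p - 3)*(p)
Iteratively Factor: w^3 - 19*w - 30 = (w + 3)*(w^2 - 3*w - 10) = (w - 5)*(w + 3)*(w + 2)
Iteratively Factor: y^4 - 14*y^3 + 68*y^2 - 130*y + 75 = (y - 5)*(y^3 - 9*y^2 + 23*y - 15) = (y - 5)^2*(y^2 - 4*y + 3) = (y - 5)^2*(y - 1)*(y - 3)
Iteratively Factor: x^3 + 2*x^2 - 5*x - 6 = (x + 1)*(x^2 + x - 6) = (x - 2)*(x + 1)*(x + 3)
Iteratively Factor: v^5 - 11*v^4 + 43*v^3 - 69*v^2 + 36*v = (v - 3)*(v^4 - 8*v^3 + 19*v^2 - 12*v) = (v - 3)^2*(v^3 - 5*v^2 + 4*v) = v*(v - 3)^2*(v^2 - 5*v + 4) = v*(v - 4)*(v - 3)^2*(v - 1)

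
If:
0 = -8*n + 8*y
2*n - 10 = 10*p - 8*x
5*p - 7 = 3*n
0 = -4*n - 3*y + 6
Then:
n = 6/7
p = 67/35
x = 24/7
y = 6/7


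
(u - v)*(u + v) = u^2 - v^2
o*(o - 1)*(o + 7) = o^3 + 6*o^2 - 7*o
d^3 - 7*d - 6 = (d - 3)*(d + 1)*(d + 2)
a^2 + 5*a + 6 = (a + 2)*(a + 3)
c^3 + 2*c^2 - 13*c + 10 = (c - 2)*(c - 1)*(c + 5)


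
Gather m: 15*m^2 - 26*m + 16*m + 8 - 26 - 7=15*m^2 - 10*m - 25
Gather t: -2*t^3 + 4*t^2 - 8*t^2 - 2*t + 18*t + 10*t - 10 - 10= -2*t^3 - 4*t^2 + 26*t - 20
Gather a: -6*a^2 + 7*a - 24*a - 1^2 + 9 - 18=-6*a^2 - 17*a - 10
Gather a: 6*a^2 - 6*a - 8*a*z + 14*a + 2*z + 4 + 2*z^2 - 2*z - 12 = 6*a^2 + a*(8 - 8*z) + 2*z^2 - 8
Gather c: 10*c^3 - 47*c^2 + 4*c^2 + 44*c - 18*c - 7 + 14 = 10*c^3 - 43*c^2 + 26*c + 7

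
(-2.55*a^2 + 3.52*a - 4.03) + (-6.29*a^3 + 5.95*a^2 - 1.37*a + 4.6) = -6.29*a^3 + 3.4*a^2 + 2.15*a + 0.569999999999999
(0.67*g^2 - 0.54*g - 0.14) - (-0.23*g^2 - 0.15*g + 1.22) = 0.9*g^2 - 0.39*g - 1.36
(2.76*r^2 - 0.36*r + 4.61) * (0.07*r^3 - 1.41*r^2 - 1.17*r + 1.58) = 0.1932*r^5 - 3.9168*r^4 - 2.3989*r^3 - 1.7181*r^2 - 5.9625*r + 7.2838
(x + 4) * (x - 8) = x^2 - 4*x - 32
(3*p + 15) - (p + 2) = 2*p + 13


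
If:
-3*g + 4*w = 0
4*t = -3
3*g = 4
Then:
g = 4/3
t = -3/4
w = 1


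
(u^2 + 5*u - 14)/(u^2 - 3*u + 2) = (u + 7)/(u - 1)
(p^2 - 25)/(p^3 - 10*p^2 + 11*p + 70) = (p + 5)/(p^2 - 5*p - 14)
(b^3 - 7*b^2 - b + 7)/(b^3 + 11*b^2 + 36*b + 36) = (b^3 - 7*b^2 - b + 7)/(b^3 + 11*b^2 + 36*b + 36)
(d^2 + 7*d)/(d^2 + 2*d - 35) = d/(d - 5)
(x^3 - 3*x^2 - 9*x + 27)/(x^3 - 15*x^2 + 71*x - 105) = (x^2 - 9)/(x^2 - 12*x + 35)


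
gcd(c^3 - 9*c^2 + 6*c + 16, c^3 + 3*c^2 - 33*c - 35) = c + 1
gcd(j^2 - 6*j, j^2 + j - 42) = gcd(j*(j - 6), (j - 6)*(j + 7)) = j - 6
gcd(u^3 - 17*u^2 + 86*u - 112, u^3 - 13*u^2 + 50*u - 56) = u^2 - 9*u + 14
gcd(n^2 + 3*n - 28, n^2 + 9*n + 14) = n + 7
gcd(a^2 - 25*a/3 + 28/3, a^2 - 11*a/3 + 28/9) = a - 4/3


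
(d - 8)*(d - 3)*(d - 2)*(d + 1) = d^4 - 12*d^3 + 33*d^2 - 2*d - 48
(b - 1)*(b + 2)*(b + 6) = b^3 + 7*b^2 + 4*b - 12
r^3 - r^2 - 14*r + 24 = (r - 3)*(r - 2)*(r + 4)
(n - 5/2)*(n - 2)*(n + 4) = n^3 - n^2/2 - 13*n + 20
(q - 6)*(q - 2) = q^2 - 8*q + 12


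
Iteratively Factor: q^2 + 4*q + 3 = (q + 1)*(q + 3)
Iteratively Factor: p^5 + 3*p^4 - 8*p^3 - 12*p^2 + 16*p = (p + 4)*(p^4 - p^3 - 4*p^2 + 4*p) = (p - 1)*(p + 4)*(p^3 - 4*p) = (p - 2)*(p - 1)*(p + 4)*(p^2 + 2*p) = p*(p - 2)*(p - 1)*(p + 4)*(p + 2)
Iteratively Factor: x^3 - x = (x - 1)*(x^2 + x) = (x - 1)*(x + 1)*(x)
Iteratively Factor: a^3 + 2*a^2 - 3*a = (a - 1)*(a^2 + 3*a) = (a - 1)*(a + 3)*(a)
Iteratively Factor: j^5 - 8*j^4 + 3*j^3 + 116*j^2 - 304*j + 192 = (j - 1)*(j^4 - 7*j^3 - 4*j^2 + 112*j - 192) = (j - 4)*(j - 1)*(j^3 - 3*j^2 - 16*j + 48) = (j - 4)*(j - 1)*(j + 4)*(j^2 - 7*j + 12) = (j - 4)*(j - 3)*(j - 1)*(j + 4)*(j - 4)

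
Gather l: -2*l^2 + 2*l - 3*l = -2*l^2 - l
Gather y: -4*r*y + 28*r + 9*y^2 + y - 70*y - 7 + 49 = 28*r + 9*y^2 + y*(-4*r - 69) + 42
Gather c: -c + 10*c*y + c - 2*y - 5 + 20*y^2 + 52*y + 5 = 10*c*y + 20*y^2 + 50*y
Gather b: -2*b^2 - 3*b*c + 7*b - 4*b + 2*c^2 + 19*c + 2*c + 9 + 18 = -2*b^2 + b*(3 - 3*c) + 2*c^2 + 21*c + 27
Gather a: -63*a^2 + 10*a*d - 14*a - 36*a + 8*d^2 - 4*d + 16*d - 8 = -63*a^2 + a*(10*d - 50) + 8*d^2 + 12*d - 8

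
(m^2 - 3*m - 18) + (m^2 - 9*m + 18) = 2*m^2 - 12*m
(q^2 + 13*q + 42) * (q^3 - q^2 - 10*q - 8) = q^5 + 12*q^4 + 19*q^3 - 180*q^2 - 524*q - 336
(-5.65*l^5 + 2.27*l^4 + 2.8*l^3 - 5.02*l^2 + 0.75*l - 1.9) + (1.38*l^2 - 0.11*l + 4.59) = -5.65*l^5 + 2.27*l^4 + 2.8*l^3 - 3.64*l^2 + 0.64*l + 2.69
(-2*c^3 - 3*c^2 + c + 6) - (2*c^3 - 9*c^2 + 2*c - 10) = -4*c^3 + 6*c^2 - c + 16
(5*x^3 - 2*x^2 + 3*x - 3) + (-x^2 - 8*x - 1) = 5*x^3 - 3*x^2 - 5*x - 4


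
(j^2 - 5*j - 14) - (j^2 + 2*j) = -7*j - 14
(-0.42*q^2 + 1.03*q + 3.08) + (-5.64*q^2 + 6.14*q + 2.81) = -6.06*q^2 + 7.17*q + 5.89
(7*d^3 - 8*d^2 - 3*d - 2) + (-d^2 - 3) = 7*d^3 - 9*d^2 - 3*d - 5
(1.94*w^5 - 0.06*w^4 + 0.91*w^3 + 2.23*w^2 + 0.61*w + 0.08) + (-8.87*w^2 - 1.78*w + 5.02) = 1.94*w^5 - 0.06*w^4 + 0.91*w^3 - 6.64*w^2 - 1.17*w + 5.1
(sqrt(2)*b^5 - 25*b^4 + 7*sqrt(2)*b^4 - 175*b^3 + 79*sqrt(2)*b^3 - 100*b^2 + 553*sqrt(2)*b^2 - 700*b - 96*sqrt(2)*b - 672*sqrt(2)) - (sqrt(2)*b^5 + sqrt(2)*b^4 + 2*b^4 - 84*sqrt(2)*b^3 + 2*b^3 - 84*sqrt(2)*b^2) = -27*b^4 + 6*sqrt(2)*b^4 - 177*b^3 + 163*sqrt(2)*b^3 - 100*b^2 + 637*sqrt(2)*b^2 - 700*b - 96*sqrt(2)*b - 672*sqrt(2)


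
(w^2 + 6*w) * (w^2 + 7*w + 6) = w^4 + 13*w^3 + 48*w^2 + 36*w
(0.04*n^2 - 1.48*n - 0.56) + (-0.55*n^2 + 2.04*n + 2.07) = -0.51*n^2 + 0.56*n + 1.51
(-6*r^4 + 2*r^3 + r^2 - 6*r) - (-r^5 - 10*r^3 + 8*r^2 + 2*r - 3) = r^5 - 6*r^4 + 12*r^3 - 7*r^2 - 8*r + 3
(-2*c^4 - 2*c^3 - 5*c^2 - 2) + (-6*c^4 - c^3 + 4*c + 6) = -8*c^4 - 3*c^3 - 5*c^2 + 4*c + 4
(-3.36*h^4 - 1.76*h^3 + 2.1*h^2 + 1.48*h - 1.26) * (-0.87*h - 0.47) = 2.9232*h^5 + 3.1104*h^4 - 0.9998*h^3 - 2.2746*h^2 + 0.4006*h + 0.5922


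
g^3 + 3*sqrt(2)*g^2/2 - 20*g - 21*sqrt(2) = (g - 3*sqrt(2))*(g + sqrt(2))*(g + 7*sqrt(2)/2)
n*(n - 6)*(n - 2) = n^3 - 8*n^2 + 12*n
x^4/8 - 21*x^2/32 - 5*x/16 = x*(x/4 + 1/2)*(x/2 + 1/4)*(x - 5/2)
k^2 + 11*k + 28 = (k + 4)*(k + 7)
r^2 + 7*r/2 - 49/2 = (r - 7/2)*(r + 7)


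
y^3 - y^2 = y^2*(y - 1)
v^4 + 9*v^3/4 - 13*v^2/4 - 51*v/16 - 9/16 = (v - 3/2)*(v + 1/4)*(v + 1/2)*(v + 3)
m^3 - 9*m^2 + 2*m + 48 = (m - 8)*(m - 3)*(m + 2)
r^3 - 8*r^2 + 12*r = r*(r - 6)*(r - 2)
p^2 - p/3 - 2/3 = (p - 1)*(p + 2/3)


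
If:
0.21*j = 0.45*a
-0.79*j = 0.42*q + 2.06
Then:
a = -0.248101265822785*q - 1.2168776371308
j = -0.531645569620253*q - 2.60759493670886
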